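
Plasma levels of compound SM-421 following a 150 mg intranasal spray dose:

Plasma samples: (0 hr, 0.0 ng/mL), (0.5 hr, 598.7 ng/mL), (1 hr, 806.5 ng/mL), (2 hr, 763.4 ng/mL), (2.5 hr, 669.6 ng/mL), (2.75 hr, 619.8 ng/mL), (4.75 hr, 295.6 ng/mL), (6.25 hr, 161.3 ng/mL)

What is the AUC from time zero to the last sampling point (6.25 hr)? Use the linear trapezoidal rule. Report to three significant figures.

Trapezoidal AUC_0→6.25:
  [0→0.5]: (0.0+598.7)/2 × 0.5 = 149.675
  [0.5→1]: (598.7+806.5)/2 × 0.5 = 351.3
  [1→2]: (806.5+763.4)/2 × 1 = 784.95
  [2→2.5]: (763.4+669.6)/2 × 0.5 = 358.25
  [2.5→2.75]: (669.6+619.8)/2 × 0.25 = 161.175
  [2.75→4.75]: (619.8+295.6)/2 × 2 = 915.4
  [4.75→6.25]: (295.6+161.3)/2 × 1.5 = 342.675
  Sum = 3063.425 ng/mL·hr

AUC = 3060 ng/mL·hr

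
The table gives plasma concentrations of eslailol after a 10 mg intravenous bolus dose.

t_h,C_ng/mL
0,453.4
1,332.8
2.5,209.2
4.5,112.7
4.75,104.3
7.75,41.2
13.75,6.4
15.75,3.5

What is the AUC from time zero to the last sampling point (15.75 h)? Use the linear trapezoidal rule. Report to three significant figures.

Trapezoidal AUC_0→15.75:
  [0→1]: (453.4+332.8)/2 × 1 = 393.1
  [1→2.5]: (332.8+209.2)/2 × 1.5 = 406.5
  [2.5→4.5]: (209.2+112.7)/2 × 2 = 321.9
  [4.5→4.75]: (112.7+104.3)/2 × 0.25 = 27.125
  [4.75→7.75]: (104.3+41.2)/2 × 3 = 218.25
  [7.75→13.75]: (41.2+6.4)/2 × 6 = 142.8
  [13.75→15.75]: (6.4+3.5)/2 × 2 = 9.9
  Sum = 1519.575 ng/mL·h

AUC = 1520 ng/mL·h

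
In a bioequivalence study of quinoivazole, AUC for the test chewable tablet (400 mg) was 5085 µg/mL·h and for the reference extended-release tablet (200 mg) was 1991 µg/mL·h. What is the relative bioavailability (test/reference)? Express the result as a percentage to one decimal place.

F_rel = 127.7%

F_rel = (AUC_test/D_test) / (AUC_ref/D_ref)
      = (5085/400) / (1991/200)
      = 12.7125 / 9.955 = 1.2770 = 127.70%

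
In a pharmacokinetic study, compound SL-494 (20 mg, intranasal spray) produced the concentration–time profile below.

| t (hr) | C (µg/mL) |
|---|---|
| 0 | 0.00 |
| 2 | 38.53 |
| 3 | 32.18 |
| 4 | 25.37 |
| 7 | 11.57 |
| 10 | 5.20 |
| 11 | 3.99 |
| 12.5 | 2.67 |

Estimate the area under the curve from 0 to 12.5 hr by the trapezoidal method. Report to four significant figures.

Trapezoidal AUC_0→12.5:
  [0→2]: (0.00+38.53)/2 × 2 = 38.53
  [2→3]: (38.53+32.18)/2 × 1 = 35.355
  [3→4]: (32.18+25.37)/2 × 1 = 28.775
  [4→7]: (25.37+11.57)/2 × 3 = 55.41
  [7→10]: (11.57+5.20)/2 × 3 = 25.155
  [10→11]: (5.20+3.99)/2 × 1 = 4.595
  [11→12.5]: (3.99+2.67)/2 × 1.5 = 4.995
  Sum = 192.815 µg/mL·hr

AUC = 192.8 µg/mL·hr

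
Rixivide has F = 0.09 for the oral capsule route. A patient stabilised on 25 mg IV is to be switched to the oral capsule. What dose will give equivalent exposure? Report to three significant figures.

For equal systemic exposure: F × D_ev = D_iv
D_ev = D_iv / F = 25 / 0.09 = 277.778 mg

D_oral = 278 mg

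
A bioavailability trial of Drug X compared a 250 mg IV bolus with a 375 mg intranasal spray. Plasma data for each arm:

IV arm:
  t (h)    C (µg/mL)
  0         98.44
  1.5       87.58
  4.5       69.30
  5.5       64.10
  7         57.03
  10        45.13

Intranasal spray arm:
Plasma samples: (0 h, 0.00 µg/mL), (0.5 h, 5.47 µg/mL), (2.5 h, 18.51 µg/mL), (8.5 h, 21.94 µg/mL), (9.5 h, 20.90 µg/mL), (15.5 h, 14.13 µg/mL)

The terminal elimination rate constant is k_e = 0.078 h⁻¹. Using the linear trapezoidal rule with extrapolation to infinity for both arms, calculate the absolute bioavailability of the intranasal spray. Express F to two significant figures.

F = 0.24

Trapezoidal AUC_0→10 (IV):
  [0→1.5]: (98.44+87.58)/2 × 1.5 = 139.515
  [1.5→4.5]: (87.58+69.30)/2 × 3 = 235.32
  [4.5→5.5]: (69.30+64.10)/2 × 1 = 66.7
  [5.5→7]: (64.10+57.03)/2 × 1.5 = 90.8475
  [7→10]: (57.03+45.13)/2 × 3 = 153.24
  Sum = 685.6225 µg/mL·h
IV tail: 45.13/0.078 = 578.590; AUC_iv,0→∞ = 685.6225 + 578.590 = 1264.2125 µg/mL·h
Trapezoidal AUC_0→15.5 (intranasal spray):
  [0→0.5]: (0.00+5.47)/2 × 0.5 = 1.3675
  [0.5→2.5]: (5.47+18.51)/2 × 2 = 23.98
  [2.5→8.5]: (18.51+21.94)/2 × 6 = 121.35
  [8.5→9.5]: (21.94+20.90)/2 × 1 = 21.42
  [9.5→15.5]: (20.90+14.13)/2 × 6 = 105.09
  Sum = 273.2075 µg/mL·h
intranasal spray tail: 14.13/0.078 = 181.154; AUC_ev,0→∞ = 273.2075 + 181.154 = 454.3615 µg/mL·h
F = (AUC_ev/D_ev)/(AUC_iv/D_iv) = (454.3615/375)/(1264.2125/250) = 1.21163/5.05685 = 0.2396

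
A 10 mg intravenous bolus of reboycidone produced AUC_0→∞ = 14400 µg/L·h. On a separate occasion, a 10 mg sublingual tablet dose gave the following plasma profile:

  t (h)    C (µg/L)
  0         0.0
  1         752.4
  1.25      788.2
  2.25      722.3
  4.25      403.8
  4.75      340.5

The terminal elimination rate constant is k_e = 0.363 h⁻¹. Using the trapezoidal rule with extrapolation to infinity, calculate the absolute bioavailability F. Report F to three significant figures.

F = 0.248

Trapezoidal AUC_0→4.75 (sublingual tablet):
  [0→1]: (0.0+752.4)/2 × 1 = 376.2
  [1→1.25]: (752.4+788.2)/2 × 0.25 = 192.575
  [1.25→2.25]: (788.2+722.3)/2 × 1 = 755.25
  [2.25→4.25]: (722.3+403.8)/2 × 2 = 1126.1
  [4.25→4.75]: (403.8+340.5)/2 × 0.5 = 186.075
  Sum = 2636.2 µg/L·h
Tail: C_last/k_e = 340.5/0.363 = 938.017
AUC_0→∞ (sublingual tablet) = 2636.2 + 938.017 = 3574.217 µg/L·h
F = (AUC_ev/D_ev)/(AUC_iv/D_iv) = (3574.217/10)/(14400/10) = 357.4217/1440 = 0.2482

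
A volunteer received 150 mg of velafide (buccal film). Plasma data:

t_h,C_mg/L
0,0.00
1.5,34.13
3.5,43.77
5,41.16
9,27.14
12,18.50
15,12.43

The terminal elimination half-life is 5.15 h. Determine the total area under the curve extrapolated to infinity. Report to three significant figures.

AUC = 511 mg/L·h

Trapezoidal AUC_0→15:
  [0→1.5]: (0.00+34.13)/2 × 1.5 = 25.5975
  [1.5→3.5]: (34.13+43.77)/2 × 2 = 77.9
  [3.5→5]: (43.77+41.16)/2 × 1.5 = 63.6975
  [5→9]: (41.16+27.14)/2 × 4 = 136.6
  [9→12]: (27.14+18.50)/2 × 3 = 68.46
  [12→15]: (18.50+12.43)/2 × 3 = 46.395
  Sum = 418.65 mg/L·h
k_e = ln2 / t½ = 0.693147 / 5.15 = 0.1346 h^-1
Extrapolated tail: C_last / k_e = 12.43 / 0.1346 = 92.348
AUC_0→∞ = 418.65 + 92.348 = 510.998 mg/L·h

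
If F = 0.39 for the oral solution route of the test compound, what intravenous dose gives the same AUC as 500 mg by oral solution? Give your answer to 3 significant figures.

Systemic exposure from an extravascular dose = F × D_ev, so the equivalent IV dose is F × D_ev.
D_iv = F × D_ev = 0.39 × 500 = 195 mg

D_iv = 195 mg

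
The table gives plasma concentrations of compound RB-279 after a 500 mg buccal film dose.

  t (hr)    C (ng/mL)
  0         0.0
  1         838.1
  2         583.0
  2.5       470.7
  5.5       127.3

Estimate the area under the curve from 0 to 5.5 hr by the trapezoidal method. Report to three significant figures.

Trapezoidal AUC_0→5.5:
  [0→1]: (0.0+838.1)/2 × 1 = 419.05
  [1→2]: (838.1+583.0)/2 × 1 = 710.55
  [2→2.5]: (583.0+470.7)/2 × 0.5 = 263.425
  [2.5→5.5]: (470.7+127.3)/2 × 3 = 897.0
  Sum = 2290.025 ng/mL·hr

AUC = 2290 ng/mL·hr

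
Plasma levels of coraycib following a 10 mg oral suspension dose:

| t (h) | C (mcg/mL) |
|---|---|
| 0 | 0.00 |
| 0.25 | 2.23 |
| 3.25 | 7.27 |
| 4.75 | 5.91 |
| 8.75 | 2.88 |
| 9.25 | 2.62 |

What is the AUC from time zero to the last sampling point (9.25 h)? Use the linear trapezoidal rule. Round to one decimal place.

AUC = 43.4 mcg/mL·h

Trapezoidal AUC_0→9.25:
  [0→0.25]: (0.00+2.23)/2 × 0.25 = 0.27875
  [0.25→3.25]: (2.23+7.27)/2 × 3 = 14.25
  [3.25→4.75]: (7.27+5.91)/2 × 1.5 = 9.885
  [4.75→8.75]: (5.91+2.88)/2 × 4 = 17.58
  [8.75→9.25]: (2.88+2.62)/2 × 0.5 = 1.375
  Sum = 43.36875 mcg/mL·h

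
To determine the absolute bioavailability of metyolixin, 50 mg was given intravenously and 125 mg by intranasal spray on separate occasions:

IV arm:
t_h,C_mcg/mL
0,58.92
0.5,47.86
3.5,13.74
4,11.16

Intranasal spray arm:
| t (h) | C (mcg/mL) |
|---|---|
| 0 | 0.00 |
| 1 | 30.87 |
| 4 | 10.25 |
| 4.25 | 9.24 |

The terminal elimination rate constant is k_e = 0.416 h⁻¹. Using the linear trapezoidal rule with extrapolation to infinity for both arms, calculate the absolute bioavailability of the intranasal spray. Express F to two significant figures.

Trapezoidal AUC_0→4 (IV):
  [0→0.5]: (58.92+47.86)/2 × 0.5 = 26.695
  [0.5→3.5]: (47.86+13.74)/2 × 3 = 92.4
  [3.5→4]: (13.74+11.16)/2 × 0.5 = 6.225
  Sum = 125.32 mcg/mL·h
IV tail: 11.16/0.416 = 26.827; AUC_iv,0→∞ = 125.32 + 26.827 = 152.147 mcg/mL·h
Trapezoidal AUC_0→4.25 (intranasal spray):
  [0→1]: (0.00+30.87)/2 × 1 = 15.435
  [1→4]: (30.87+10.25)/2 × 3 = 61.68
  [4→4.25]: (10.25+9.24)/2 × 0.25 = 2.43625
  Sum = 79.55125 mcg/mL·h
intranasal spray tail: 9.24/0.416 = 22.212; AUC_ev,0→∞ = 79.55125 + 22.212 = 101.76325 mcg/mL·h
F = (AUC_ev/D_ev)/(AUC_iv/D_iv) = (101.76325/125)/(152.147/50) = 0.814106/3.04294 = 0.2675

F = 0.27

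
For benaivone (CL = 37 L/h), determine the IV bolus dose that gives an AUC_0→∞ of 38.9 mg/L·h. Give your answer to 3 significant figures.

Dose = 1440 mg

Dose_iv = CL × AUC_0→∞
     = 37 × 38.9 = 1439.3 mg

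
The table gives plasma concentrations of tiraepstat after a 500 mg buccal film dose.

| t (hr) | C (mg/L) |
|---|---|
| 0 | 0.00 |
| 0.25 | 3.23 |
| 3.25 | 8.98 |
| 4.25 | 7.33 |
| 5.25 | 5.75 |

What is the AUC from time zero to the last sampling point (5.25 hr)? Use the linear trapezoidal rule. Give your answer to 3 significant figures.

AUC = 33.4 mg/L·hr

Trapezoidal AUC_0→5.25:
  [0→0.25]: (0.00+3.23)/2 × 0.25 = 0.40375
  [0.25→3.25]: (3.23+8.98)/2 × 3 = 18.315
  [3.25→4.25]: (8.98+7.33)/2 × 1 = 8.155
  [4.25→5.25]: (7.33+5.75)/2 × 1 = 6.54
  Sum = 33.41375 mg/L·hr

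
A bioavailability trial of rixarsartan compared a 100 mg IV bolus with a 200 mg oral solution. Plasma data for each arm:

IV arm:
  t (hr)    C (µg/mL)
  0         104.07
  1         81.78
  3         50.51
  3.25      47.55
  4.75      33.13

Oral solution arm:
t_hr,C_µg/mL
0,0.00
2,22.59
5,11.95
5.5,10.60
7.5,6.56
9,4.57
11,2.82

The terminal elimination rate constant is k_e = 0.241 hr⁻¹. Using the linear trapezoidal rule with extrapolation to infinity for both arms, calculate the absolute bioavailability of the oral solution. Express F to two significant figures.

Trapezoidal AUC_0→4.75 (IV):
  [0→1]: (104.07+81.78)/2 × 1 = 92.925
  [1→3]: (81.78+50.51)/2 × 2 = 132.29
  [3→3.25]: (50.51+47.55)/2 × 0.25 = 12.2575
  [3.25→4.75]: (47.55+33.13)/2 × 1.5 = 60.51
  Sum = 297.9825 µg/mL·hr
IV tail: 33.13/0.241 = 137.469; AUC_iv,0→∞ = 297.9825 + 137.469 = 435.4515 µg/mL·hr
Trapezoidal AUC_0→11 (oral solution):
  [0→2]: (0.00+22.59)/2 × 2 = 22.59
  [2→5]: (22.59+11.95)/2 × 3 = 51.81
  [5→5.5]: (11.95+10.60)/2 × 0.5 = 5.6375
  [5.5→7.5]: (10.60+6.56)/2 × 2 = 17.16
  [7.5→9]: (6.56+4.57)/2 × 1.5 = 8.3475
  [9→11]: (4.57+2.82)/2 × 2 = 7.39
  Sum = 112.935 µg/mL·hr
oral solution tail: 2.82/0.241 = 11.701; AUC_ev,0→∞ = 112.935 + 11.701 = 124.636 µg/mL·hr
F = (AUC_ev/D_ev)/(AUC_iv/D_iv) = (124.636/200)/(435.4515/100) = 0.62318/4.354515 = 0.1431

F = 0.14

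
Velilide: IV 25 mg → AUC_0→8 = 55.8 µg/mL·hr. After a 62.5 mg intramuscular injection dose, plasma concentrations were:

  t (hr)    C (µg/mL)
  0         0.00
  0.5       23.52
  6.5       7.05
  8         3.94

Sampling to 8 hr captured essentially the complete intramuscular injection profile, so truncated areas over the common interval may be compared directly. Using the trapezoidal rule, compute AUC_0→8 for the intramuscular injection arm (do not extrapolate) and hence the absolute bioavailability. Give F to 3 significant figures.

F = 0.759

Trapezoidal AUC_0→8 (intramuscular injection):
  [0→0.5]: (0.00+23.52)/2 × 0.5 = 5.88
  [0.5→6.5]: (23.52+7.05)/2 × 6 = 91.71
  [6.5→8]: (7.05+3.94)/2 × 1.5 = 8.2425
  Sum = 105.8325 µg/mL·hr
F = (AUC_ev/D_ev)/(AUC_iv/D_iv) = (105.8325/62.5)/(55.8/25) = 1.69332/2.232 = 0.7587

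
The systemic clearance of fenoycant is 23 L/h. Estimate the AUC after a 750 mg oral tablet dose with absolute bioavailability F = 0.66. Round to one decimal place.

AUC = 21.5 mg/L·h

AUC_0→∞ = F × Dose / CL
        = 0.66 × 750 / 23 = 21.5217 mg/L·h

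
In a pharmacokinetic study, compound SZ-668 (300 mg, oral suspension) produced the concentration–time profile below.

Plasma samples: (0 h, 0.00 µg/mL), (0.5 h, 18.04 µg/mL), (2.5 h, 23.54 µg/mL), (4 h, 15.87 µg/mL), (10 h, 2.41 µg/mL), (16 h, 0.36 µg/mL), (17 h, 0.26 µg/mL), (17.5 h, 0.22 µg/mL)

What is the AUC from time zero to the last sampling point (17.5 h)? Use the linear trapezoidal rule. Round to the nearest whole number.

Trapezoidal AUC_0→17.5:
  [0→0.5]: (0.00+18.04)/2 × 0.5 = 4.51
  [0.5→2.5]: (18.04+23.54)/2 × 2 = 41.58
  [2.5→4]: (23.54+15.87)/2 × 1.5 = 29.5575
  [4→10]: (15.87+2.41)/2 × 6 = 54.84
  [10→16]: (2.41+0.36)/2 × 6 = 8.31
  [16→17]: (0.36+0.26)/2 × 1 = 0.31
  [17→17.5]: (0.26+0.22)/2 × 0.5 = 0.12
  Sum = 139.2275 µg/mL·h

AUC = 139 µg/mL·h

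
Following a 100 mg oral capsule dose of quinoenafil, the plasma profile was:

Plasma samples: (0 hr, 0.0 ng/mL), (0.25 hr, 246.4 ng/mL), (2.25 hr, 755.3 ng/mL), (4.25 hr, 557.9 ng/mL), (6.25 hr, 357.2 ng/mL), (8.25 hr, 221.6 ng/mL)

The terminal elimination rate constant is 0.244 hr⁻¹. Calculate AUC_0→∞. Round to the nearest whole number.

Trapezoidal AUC_0→8.25:
  [0→0.25]: (0.0+246.4)/2 × 0.25 = 30.8
  [0.25→2.25]: (246.4+755.3)/2 × 2 = 1001.7
  [2.25→4.25]: (755.3+557.9)/2 × 2 = 1313.2
  [4.25→6.25]: (557.9+357.2)/2 × 2 = 915.1
  [6.25→8.25]: (357.2+221.6)/2 × 2 = 578.8
  Sum = 3839.6 ng/mL·hr
Extrapolated tail: C_last / k_e = 221.6 / 0.244 = 908.197
AUC_0→∞ = 3839.6 + 908.197 = 4747.797 ng/mL·hr

AUC = 4748 ng/mL·hr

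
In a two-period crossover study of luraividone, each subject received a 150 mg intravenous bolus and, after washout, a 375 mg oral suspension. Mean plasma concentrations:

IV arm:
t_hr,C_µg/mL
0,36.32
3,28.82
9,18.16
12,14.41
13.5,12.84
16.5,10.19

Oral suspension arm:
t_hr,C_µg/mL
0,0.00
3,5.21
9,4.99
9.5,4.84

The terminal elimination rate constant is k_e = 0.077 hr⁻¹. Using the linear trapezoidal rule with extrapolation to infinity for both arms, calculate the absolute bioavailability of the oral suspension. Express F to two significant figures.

F = 0.087

Trapezoidal AUC_0→16.5 (IV):
  [0→3]: (36.32+28.82)/2 × 3 = 97.71
  [3→9]: (28.82+18.16)/2 × 6 = 140.94
  [9→12]: (18.16+14.41)/2 × 3 = 48.855
  [12→13.5]: (14.41+12.84)/2 × 1.5 = 20.4375
  [13.5→16.5]: (12.84+10.19)/2 × 3 = 34.545
  Sum = 342.4875 µg/mL·hr
IV tail: 10.19/0.077 = 132.338; AUC_iv,0→∞ = 342.4875 + 132.338 = 474.8255 µg/mL·hr
Trapezoidal AUC_0→9.5 (oral suspension):
  [0→3]: (0.00+5.21)/2 × 3 = 7.815
  [3→9]: (5.21+4.99)/2 × 6 = 30.6
  [9→9.5]: (4.99+4.84)/2 × 0.5 = 2.4575
  Sum = 40.8725 µg/mL·hr
oral suspension tail: 4.84/0.077 = 62.857; AUC_ev,0→∞ = 40.8725 + 62.857 = 103.7295 µg/mL·hr
F = (AUC_ev/D_ev)/(AUC_iv/D_iv) = (103.7295/375)/(474.8255/150) = 0.276612/3.1655 = 0.0874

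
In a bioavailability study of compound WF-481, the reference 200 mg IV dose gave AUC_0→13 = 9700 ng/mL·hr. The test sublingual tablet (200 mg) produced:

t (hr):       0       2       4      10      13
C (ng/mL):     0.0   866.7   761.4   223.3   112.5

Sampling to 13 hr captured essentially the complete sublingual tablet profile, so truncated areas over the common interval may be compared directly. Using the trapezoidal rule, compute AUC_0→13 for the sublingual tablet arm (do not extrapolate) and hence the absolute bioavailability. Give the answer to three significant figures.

Trapezoidal AUC_0→13 (sublingual tablet):
  [0→2]: (0.0+866.7)/2 × 2 = 866.7
  [2→4]: (866.7+761.4)/2 × 2 = 1628.1
  [4→10]: (761.4+223.3)/2 × 6 = 2954.1
  [10→13]: (223.3+112.5)/2 × 3 = 503.7
  Sum = 5952.6 ng/mL·hr
F = (AUC_ev/D_ev)/(AUC_iv/D_iv) = (5952.6/200)/(9700/200) = 29.763/48.5 = 0.6137

F = 0.614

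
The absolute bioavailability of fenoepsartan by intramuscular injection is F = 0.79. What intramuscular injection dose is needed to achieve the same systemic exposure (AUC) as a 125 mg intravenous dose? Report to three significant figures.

For equal systemic exposure: F × D_ev = D_iv
D_ev = D_iv / F = 125 / 0.79 = 158.228 mg

D_intramuscular = 158 mg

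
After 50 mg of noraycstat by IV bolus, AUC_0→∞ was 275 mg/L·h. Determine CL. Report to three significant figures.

CL = Dose_iv / AUC_0→∞
   = 50 / 275 = 0.181818 L/h

CL = 0.182 L/h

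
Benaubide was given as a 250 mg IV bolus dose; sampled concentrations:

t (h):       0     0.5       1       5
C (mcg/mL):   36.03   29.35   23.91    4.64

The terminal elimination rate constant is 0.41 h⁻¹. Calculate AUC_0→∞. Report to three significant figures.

Trapezoidal AUC_0→5:
  [0→0.5]: (36.03+29.35)/2 × 0.5 = 16.345
  [0.5→1]: (29.35+23.91)/2 × 0.5 = 13.315
  [1→5]: (23.91+4.64)/2 × 4 = 57.1
  Sum = 86.76 mcg/mL·h
Extrapolated tail: C_last / k_e = 4.64 / 0.41 = 11.317
AUC_0→∞ = 86.76 + 11.317 = 98.077 mcg/mL·h

AUC = 98.1 mcg/mL·h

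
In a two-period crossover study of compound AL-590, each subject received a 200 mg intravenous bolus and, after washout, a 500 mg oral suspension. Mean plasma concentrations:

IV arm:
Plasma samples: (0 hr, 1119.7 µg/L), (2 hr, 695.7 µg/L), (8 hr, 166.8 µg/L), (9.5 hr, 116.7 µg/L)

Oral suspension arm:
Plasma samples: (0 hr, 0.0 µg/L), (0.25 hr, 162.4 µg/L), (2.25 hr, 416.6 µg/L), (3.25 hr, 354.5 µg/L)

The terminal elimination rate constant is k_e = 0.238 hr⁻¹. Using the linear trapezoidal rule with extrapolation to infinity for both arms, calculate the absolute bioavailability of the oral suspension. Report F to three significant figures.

Trapezoidal AUC_0→9.5 (IV):
  [0→2]: (1119.7+695.7)/2 × 2 = 1815.4
  [2→8]: (695.7+166.8)/2 × 6 = 2587.5
  [8→9.5]: (166.8+116.7)/2 × 1.5 = 212.625
  Sum = 4615.525 µg/L·hr
IV tail: 116.7/0.238 = 490.336; AUC_iv,0→∞ = 4615.525 + 490.336 = 5105.861 µg/L·hr
Trapezoidal AUC_0→3.25 (oral suspension):
  [0→0.25]: (0.0+162.4)/2 × 0.25 = 20.3
  [0.25→2.25]: (162.4+416.6)/2 × 2 = 579.0
  [2.25→3.25]: (416.6+354.5)/2 × 1 = 385.55
  Sum = 984.85 µg/L·hr
oral suspension tail: 354.5/0.238 = 1489.496; AUC_ev,0→∞ = 984.85 + 1489.496 = 2474.346 µg/L·hr
F = (AUC_ev/D_ev)/(AUC_iv/D_iv) = (2474.346/500)/(5105.861/200) = 4.948692/25.529305 = 0.1938

F = 0.194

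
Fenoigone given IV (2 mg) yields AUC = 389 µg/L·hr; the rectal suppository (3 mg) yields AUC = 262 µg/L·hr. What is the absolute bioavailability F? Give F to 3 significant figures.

F = (AUC_ev / D_ev) / (AUC_iv / D_iv)
  = (262/3) / (389/2)
  = 87.3333 / 194.5 = 0.4490

F = 0.449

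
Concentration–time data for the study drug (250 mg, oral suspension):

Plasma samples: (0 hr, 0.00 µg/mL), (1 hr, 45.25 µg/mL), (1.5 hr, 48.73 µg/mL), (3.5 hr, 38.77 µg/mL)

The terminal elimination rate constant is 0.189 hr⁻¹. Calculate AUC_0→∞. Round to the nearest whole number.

AUC = 339 µg/mL·hr

Trapezoidal AUC_0→3.5:
  [0→1]: (0.00+45.25)/2 × 1 = 22.625
  [1→1.5]: (45.25+48.73)/2 × 0.5 = 23.495
  [1.5→3.5]: (48.73+38.77)/2 × 2 = 87.5
  Sum = 133.62 µg/mL·hr
Extrapolated tail: C_last / k_e = 38.77 / 0.189 = 205.132
AUC_0→∞ = 133.62 + 205.132 = 338.752 µg/mL·hr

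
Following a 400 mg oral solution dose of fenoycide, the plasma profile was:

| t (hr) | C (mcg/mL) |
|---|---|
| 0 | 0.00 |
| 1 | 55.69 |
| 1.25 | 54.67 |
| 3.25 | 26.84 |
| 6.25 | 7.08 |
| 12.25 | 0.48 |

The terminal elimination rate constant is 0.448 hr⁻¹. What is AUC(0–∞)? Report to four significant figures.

AUC = 197.8 mcg/mL·hr

Trapezoidal AUC_0→12.25:
  [0→1]: (0.00+55.69)/2 × 1 = 27.845
  [1→1.25]: (55.69+54.67)/2 × 0.25 = 13.795
  [1.25→3.25]: (54.67+26.84)/2 × 2 = 81.51
  [3.25→6.25]: (26.84+7.08)/2 × 3 = 50.88
  [6.25→12.25]: (7.08+0.48)/2 × 6 = 22.68
  Sum = 196.71 mcg/mL·hr
Extrapolated tail: C_last / k_e = 0.48 / 0.448 = 1.071
AUC_0→∞ = 196.71 + 1.071 = 197.781 mcg/mL·hr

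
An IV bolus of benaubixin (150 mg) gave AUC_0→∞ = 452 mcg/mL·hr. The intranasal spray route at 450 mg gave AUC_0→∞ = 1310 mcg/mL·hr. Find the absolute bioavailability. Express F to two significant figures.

F = (AUC_ev / D_ev) / (AUC_iv / D_iv)
  = (1310/450) / (452/150)
  = 2.91111 / 3.01333 = 0.9661

F = 0.97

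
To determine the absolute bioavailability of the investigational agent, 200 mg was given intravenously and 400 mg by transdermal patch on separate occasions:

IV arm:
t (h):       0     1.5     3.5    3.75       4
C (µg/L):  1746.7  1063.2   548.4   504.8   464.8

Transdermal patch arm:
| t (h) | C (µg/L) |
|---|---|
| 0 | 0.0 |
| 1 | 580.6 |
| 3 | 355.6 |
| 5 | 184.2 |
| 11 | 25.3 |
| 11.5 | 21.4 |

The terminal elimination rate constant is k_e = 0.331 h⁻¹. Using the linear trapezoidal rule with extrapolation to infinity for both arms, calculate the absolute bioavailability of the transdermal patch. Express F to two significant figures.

Trapezoidal AUC_0→4 (IV):
  [0→1.5]: (1746.7+1063.2)/2 × 1.5 = 2107.425
  [1.5→3.5]: (1063.2+548.4)/2 × 2 = 1611.6
  [3.5→3.75]: (548.4+504.8)/2 × 0.25 = 131.65
  [3.75→4]: (504.8+464.8)/2 × 0.25 = 121.2
  Sum = 3971.875 µg/L·h
IV tail: 464.8/0.331 = 1404.230; AUC_iv,0→∞ = 3971.875 + 1404.230 = 5376.105 µg/L·h
Trapezoidal AUC_0→11.5 (transdermal patch):
  [0→1]: (0.0+580.6)/2 × 1 = 290.3
  [1→3]: (580.6+355.6)/2 × 2 = 936.2
  [3→5]: (355.6+184.2)/2 × 2 = 539.8
  [5→11]: (184.2+25.3)/2 × 6 = 628.5
  [11→11.5]: (25.3+21.4)/2 × 0.5 = 11.675
  Sum = 2406.475 µg/L·h
transdermal patch tail: 21.4/0.331 = 64.653; AUC_ev,0→∞ = 2406.475 + 64.653 = 2471.128 µg/L·h
F = (AUC_ev/D_ev)/(AUC_iv/D_iv) = (2471.128/400)/(5376.105/200) = 6.17782/26.880525 = 0.2298

F = 0.23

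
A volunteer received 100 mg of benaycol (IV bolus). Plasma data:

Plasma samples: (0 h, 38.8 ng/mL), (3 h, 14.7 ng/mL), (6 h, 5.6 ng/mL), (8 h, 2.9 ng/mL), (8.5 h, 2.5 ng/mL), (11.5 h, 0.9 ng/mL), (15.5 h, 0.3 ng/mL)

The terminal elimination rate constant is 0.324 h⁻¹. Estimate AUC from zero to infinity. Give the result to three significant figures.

AUC = 129 ng/mL·h

Trapezoidal AUC_0→15.5:
  [0→3]: (38.8+14.7)/2 × 3 = 80.25
  [3→6]: (14.7+5.6)/2 × 3 = 30.45
  [6→8]: (5.6+2.9)/2 × 2 = 8.5
  [8→8.5]: (2.9+2.5)/2 × 0.5 = 1.35
  [8.5→11.5]: (2.5+0.9)/2 × 3 = 5.1
  [11.5→15.5]: (0.9+0.3)/2 × 4 = 2.4
  Sum = 128.05 ng/mL·h
Extrapolated tail: C_last / k_e = 0.3 / 0.324 = 0.926
AUC_0→∞ = 128.05 + 0.926 = 128.976 ng/mL·h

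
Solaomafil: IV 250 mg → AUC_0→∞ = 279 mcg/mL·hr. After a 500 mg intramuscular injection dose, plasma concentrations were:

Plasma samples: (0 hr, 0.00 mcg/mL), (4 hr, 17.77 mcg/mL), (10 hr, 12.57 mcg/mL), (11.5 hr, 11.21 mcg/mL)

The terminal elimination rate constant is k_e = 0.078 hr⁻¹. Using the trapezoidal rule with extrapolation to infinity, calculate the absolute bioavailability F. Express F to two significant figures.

F = 0.52

Trapezoidal AUC_0→11.5 (intramuscular injection):
  [0→4]: (0.00+17.77)/2 × 4 = 35.54
  [4→10]: (17.77+12.57)/2 × 6 = 91.02
  [10→11.5]: (12.57+11.21)/2 × 1.5 = 17.835
  Sum = 144.395 mcg/mL·hr
Tail: C_last/k_e = 11.21/0.078 = 143.718
AUC_0→∞ (intramuscular injection) = 144.395 + 143.718 = 288.113 mcg/mL·hr
F = (AUC_ev/D_ev)/(AUC_iv/D_iv) = (288.113/500)/(279/250) = 0.576226/1.116 = 0.5163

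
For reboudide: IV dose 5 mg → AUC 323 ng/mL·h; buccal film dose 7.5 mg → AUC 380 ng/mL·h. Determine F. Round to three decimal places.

F = 0.784

F = (AUC_ev / D_ev) / (AUC_iv / D_iv)
  = (380/7.5) / (323/5)
  = 50.6667 / 64.6 = 0.7843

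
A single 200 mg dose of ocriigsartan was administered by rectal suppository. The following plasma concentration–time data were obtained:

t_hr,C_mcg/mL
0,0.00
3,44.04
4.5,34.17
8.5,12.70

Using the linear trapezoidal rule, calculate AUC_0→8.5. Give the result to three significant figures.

AUC = 218 mcg/mL·hr

Trapezoidal AUC_0→8.5:
  [0→3]: (0.00+44.04)/2 × 3 = 66.06
  [3→4.5]: (44.04+34.17)/2 × 1.5 = 58.6575
  [4.5→8.5]: (34.17+12.70)/2 × 4 = 93.74
  Sum = 218.4575 mcg/mL·hr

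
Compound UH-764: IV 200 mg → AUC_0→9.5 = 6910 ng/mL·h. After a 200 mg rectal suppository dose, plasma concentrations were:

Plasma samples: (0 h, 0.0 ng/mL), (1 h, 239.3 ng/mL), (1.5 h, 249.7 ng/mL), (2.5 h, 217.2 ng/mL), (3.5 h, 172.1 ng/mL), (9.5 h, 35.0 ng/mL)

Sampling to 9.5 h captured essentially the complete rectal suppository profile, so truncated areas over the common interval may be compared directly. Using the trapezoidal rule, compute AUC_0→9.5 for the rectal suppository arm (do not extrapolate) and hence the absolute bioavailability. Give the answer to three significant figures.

Trapezoidal AUC_0→9.5 (rectal suppository):
  [0→1]: (0.0+239.3)/2 × 1 = 119.65
  [1→1.5]: (239.3+249.7)/2 × 0.5 = 122.25
  [1.5→2.5]: (249.7+217.2)/2 × 1 = 233.45
  [2.5→3.5]: (217.2+172.1)/2 × 1 = 194.65
  [3.5→9.5]: (172.1+35.0)/2 × 6 = 621.3
  Sum = 1291.3 ng/mL·h
F = (AUC_ev/D_ev)/(AUC_iv/D_iv) = (1291.3/200)/(6910/200) = 6.4565/34.55 = 0.1869

F = 0.187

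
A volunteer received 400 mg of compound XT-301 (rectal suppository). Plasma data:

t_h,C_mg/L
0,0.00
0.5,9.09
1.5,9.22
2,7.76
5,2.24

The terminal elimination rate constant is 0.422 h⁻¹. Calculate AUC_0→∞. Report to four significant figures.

AUC = 35.98 mg/L·h

Trapezoidal AUC_0→5:
  [0→0.5]: (0.00+9.09)/2 × 0.5 = 2.2725
  [0.5→1.5]: (9.09+9.22)/2 × 1 = 9.155
  [1.5→2]: (9.22+7.76)/2 × 0.5 = 4.245
  [2→5]: (7.76+2.24)/2 × 3 = 15.0
  Sum = 30.6725 mg/L·h
Extrapolated tail: C_last / k_e = 2.24 / 0.422 = 5.308
AUC_0→∞ = 30.6725 + 5.308 = 35.9805 mg/L·h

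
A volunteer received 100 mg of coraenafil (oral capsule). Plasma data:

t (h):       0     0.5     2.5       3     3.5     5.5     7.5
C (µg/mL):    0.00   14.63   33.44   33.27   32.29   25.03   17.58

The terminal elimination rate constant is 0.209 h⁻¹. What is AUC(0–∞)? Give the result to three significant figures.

Trapezoidal AUC_0→7.5:
  [0→0.5]: (0.00+14.63)/2 × 0.5 = 3.6575
  [0.5→2.5]: (14.63+33.44)/2 × 2 = 48.07
  [2.5→3]: (33.44+33.27)/2 × 0.5 = 16.6775
  [3→3.5]: (33.27+32.29)/2 × 0.5 = 16.39
  [3.5→5.5]: (32.29+25.03)/2 × 2 = 57.32
  [5.5→7.5]: (25.03+17.58)/2 × 2 = 42.61
  Sum = 184.725 µg/mL·h
Extrapolated tail: C_last / k_e = 17.58 / 0.209 = 84.115
AUC_0→∞ = 184.725 + 84.115 = 268.84 µg/mL·h

AUC = 269 µg/mL·h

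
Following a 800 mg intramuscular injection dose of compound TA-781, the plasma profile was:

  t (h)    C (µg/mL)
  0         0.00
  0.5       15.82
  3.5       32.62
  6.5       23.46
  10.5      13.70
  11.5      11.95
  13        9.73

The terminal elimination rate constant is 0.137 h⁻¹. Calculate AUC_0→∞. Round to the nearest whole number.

Trapezoidal AUC_0→13:
  [0→0.5]: (0.00+15.82)/2 × 0.5 = 3.955
  [0.5→3.5]: (15.82+32.62)/2 × 3 = 72.66
  [3.5→6.5]: (32.62+23.46)/2 × 3 = 84.12
  [6.5→10.5]: (23.46+13.70)/2 × 4 = 74.32
  [10.5→11.5]: (13.70+11.95)/2 × 1 = 12.825
  [11.5→13]: (11.95+9.73)/2 × 1.5 = 16.26
  Sum = 264.14 µg/mL·h
Extrapolated tail: C_last / k_e = 9.73 / 0.137 = 71.022
AUC_0→∞ = 264.14 + 71.022 = 335.162 µg/mL·h

AUC = 335 µg/mL·h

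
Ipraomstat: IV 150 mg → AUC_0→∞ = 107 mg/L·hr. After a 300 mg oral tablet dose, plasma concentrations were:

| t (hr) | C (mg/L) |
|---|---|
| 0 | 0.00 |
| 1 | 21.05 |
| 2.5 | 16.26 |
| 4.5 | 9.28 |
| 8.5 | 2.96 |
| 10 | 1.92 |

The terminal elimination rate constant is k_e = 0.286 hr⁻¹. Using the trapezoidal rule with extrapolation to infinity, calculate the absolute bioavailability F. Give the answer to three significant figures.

Trapezoidal AUC_0→10 (oral tablet):
  [0→1]: (0.00+21.05)/2 × 1 = 10.525
  [1→2.5]: (21.05+16.26)/2 × 1.5 = 27.9825
  [2.5→4.5]: (16.26+9.28)/2 × 2 = 25.54
  [4.5→8.5]: (9.28+2.96)/2 × 4 = 24.48
  [8.5→10]: (2.96+1.92)/2 × 1.5 = 3.66
  Sum = 92.1875 mg/L·hr
Tail: C_last/k_e = 1.92/0.286 = 6.713
AUC_0→∞ (oral tablet) = 92.1875 + 6.713 = 98.9005 mg/L·hr
F = (AUC_ev/D_ev)/(AUC_iv/D_iv) = (98.9005/300)/(107/150) = 0.329668/0.713333 = 0.4622

F = 0.462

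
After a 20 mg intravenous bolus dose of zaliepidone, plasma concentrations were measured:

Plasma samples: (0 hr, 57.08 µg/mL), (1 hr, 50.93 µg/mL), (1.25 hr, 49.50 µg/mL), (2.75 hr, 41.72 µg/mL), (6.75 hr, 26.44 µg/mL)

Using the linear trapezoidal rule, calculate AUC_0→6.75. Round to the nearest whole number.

Trapezoidal AUC_0→6.75:
  [0→1]: (57.08+50.93)/2 × 1 = 54.005
  [1→1.25]: (50.93+49.50)/2 × 0.25 = 12.55375
  [1.25→2.75]: (49.50+41.72)/2 × 1.5 = 68.415
  [2.75→6.75]: (41.72+26.44)/2 × 4 = 136.32
  Sum = 271.29375 µg/mL·hr

AUC = 271 µg/mL·hr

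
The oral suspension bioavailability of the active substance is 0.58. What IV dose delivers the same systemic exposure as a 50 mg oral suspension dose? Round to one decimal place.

Systemic exposure from an extravascular dose = F × D_ev, so the equivalent IV dose is F × D_ev.
D_iv = F × D_ev = 0.58 × 50 = 29 mg

D_iv = 29.0 mg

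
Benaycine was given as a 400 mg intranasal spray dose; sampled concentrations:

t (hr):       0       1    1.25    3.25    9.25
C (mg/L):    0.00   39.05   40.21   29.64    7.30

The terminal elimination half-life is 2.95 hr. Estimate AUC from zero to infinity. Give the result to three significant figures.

Trapezoidal AUC_0→9.25:
  [0→1]: (0.00+39.05)/2 × 1 = 19.525
  [1→1.25]: (39.05+40.21)/2 × 0.25 = 9.9075
  [1.25→3.25]: (40.21+29.64)/2 × 2 = 69.85
  [3.25→9.25]: (29.64+7.30)/2 × 6 = 110.82
  Sum = 210.1025 mg/L·hr
k_e = ln2 / t½ = 0.693147 / 2.95 = 0.2350 hr^-1
Extrapolated tail: C_last / k_e = 7.30 / 0.235 = 31.064
AUC_0→∞ = 210.1025 + 31.064 = 241.1665 mg/L·hr

AUC = 241 mg/L·hr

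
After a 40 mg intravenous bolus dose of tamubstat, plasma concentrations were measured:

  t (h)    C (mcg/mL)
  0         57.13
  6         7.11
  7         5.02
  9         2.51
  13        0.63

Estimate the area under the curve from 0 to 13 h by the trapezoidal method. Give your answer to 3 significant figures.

AUC = 213 mcg/mL·h

Trapezoidal AUC_0→13:
  [0→6]: (57.13+7.11)/2 × 6 = 192.72
  [6→7]: (7.11+5.02)/2 × 1 = 6.065
  [7→9]: (5.02+2.51)/2 × 2 = 7.53
  [9→13]: (2.51+0.63)/2 × 4 = 6.28
  Sum = 212.595 mcg/mL·h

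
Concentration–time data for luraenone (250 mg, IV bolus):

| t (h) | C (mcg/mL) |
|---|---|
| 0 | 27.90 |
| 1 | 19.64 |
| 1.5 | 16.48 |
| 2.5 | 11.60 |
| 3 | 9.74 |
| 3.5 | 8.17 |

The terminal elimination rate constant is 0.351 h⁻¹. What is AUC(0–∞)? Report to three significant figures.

Trapezoidal AUC_0→3.5:
  [0→1]: (27.90+19.64)/2 × 1 = 23.77
  [1→1.5]: (19.64+16.48)/2 × 0.5 = 9.03
  [1.5→2.5]: (16.48+11.60)/2 × 1 = 14.04
  [2.5→3]: (11.60+9.74)/2 × 0.5 = 5.335
  [3→3.5]: (9.74+8.17)/2 × 0.5 = 4.4775
  Sum = 56.6525 mcg/mL·h
Extrapolated tail: C_last / k_e = 8.17 / 0.351 = 23.276
AUC_0→∞ = 56.6525 + 23.276 = 79.9285 mcg/mL·h

AUC = 79.9 mcg/mL·h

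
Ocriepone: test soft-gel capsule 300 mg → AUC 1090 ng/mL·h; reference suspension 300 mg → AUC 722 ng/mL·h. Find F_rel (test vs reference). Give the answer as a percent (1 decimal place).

F_rel = 151.0%

F_rel = (AUC_test/D_test) / (AUC_ref/D_ref)
      = (1090/300) / (722/300)
      = 3.63333 / 2.40667 = 1.5097 = 150.97%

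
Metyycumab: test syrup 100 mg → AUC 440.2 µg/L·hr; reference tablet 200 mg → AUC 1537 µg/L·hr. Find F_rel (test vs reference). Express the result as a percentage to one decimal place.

F_rel = 57.3%

F_rel = (AUC_test/D_test) / (AUC_ref/D_ref)
      = (440.2/100) / (1537/200)
      = 4.402 / 7.685 = 0.5728 = 57.28%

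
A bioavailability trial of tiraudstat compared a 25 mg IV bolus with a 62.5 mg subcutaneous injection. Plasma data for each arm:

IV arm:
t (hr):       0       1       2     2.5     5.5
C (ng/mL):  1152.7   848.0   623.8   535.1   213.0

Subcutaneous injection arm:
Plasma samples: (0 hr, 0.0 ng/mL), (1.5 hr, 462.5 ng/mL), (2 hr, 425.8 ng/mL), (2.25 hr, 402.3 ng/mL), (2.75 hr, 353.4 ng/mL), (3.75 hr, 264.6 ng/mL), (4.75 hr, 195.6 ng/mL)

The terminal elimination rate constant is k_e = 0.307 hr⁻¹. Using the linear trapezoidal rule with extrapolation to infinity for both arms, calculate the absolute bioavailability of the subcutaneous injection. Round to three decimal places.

Trapezoidal AUC_0→5.5 (IV):
  [0→1]: (1152.7+848.0)/2 × 1 = 1000.35
  [1→2]: (848.0+623.8)/2 × 1 = 735.9
  [2→2.5]: (623.8+535.1)/2 × 0.5 = 289.725
  [2.5→5.5]: (535.1+213.0)/2 × 3 = 1122.15
  Sum = 3148.125 ng/mL·hr
IV tail: 213.0/0.307 = 693.811; AUC_iv,0→∞ = 3148.125 + 693.811 = 3841.936 ng/mL·hr
Trapezoidal AUC_0→4.75 (subcutaneous injection):
  [0→1.5]: (0.0+462.5)/2 × 1.5 = 346.875
  [1.5→2]: (462.5+425.8)/2 × 0.5 = 222.075
  [2→2.25]: (425.8+402.3)/2 × 0.25 = 103.5125
  [2.25→2.75]: (402.3+353.4)/2 × 0.5 = 188.925
  [2.75→3.75]: (353.4+264.6)/2 × 1 = 309.0
  [3.75→4.75]: (264.6+195.6)/2 × 1 = 230.1
  Sum = 1400.4875 ng/mL·hr
subcutaneous injection tail: 195.6/0.307 = 637.134; AUC_ev,0→∞ = 1400.4875 + 637.134 = 2037.6215 ng/mL·hr
F = (AUC_ev/D_ev)/(AUC_iv/D_iv) = (2037.6215/62.5)/(3841.936/25) = 32.601944/153.67744 = 0.2121

F = 0.212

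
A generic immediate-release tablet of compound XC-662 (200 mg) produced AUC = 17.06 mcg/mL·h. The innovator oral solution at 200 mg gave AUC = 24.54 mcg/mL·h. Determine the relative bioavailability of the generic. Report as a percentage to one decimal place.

F_rel = 69.5%

F_rel = (AUC_test/D_test) / (AUC_ref/D_ref)
      = (17.06/200) / (24.54/200)
      = 0.0853 / 0.1227 = 0.6952 = 69.52%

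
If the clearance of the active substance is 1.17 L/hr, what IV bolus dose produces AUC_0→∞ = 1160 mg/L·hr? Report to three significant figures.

Dose = 1360 mg

Dose_iv = CL × AUC_0→∞
     = 1.17 × 1160 = 1357.2 mg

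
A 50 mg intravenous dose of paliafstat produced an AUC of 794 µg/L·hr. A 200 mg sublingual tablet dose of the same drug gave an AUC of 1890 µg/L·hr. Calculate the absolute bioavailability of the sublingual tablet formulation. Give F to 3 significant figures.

F = (AUC_ev / D_ev) / (AUC_iv / D_iv)
  = (1890/200) / (794/50)
  = 9.45 / 15.88 = 0.5951

F = 0.595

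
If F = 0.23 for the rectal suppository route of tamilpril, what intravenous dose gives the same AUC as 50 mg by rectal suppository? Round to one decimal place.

D_iv = 11.5 mg

Systemic exposure from an extravascular dose = F × D_ev, so the equivalent IV dose is F × D_ev.
D_iv = F × D_ev = 0.23 × 50 = 11.5 mg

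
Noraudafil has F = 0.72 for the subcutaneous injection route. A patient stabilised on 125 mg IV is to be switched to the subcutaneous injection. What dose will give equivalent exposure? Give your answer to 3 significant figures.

For equal systemic exposure: F × D_ev = D_iv
D_ev = D_iv / F = 125 / 0.72 = 173.611 mg

D_subcutaneous = 174 mg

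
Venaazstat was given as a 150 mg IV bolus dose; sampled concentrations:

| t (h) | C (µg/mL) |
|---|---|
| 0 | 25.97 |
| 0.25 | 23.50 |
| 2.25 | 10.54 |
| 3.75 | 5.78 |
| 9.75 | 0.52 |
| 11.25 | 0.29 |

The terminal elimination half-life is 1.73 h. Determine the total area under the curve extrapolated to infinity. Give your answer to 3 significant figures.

AUC = 72.7 µg/mL·h

Trapezoidal AUC_0→11.25:
  [0→0.25]: (25.97+23.50)/2 × 0.25 = 6.18375
  [0.25→2.25]: (23.50+10.54)/2 × 2 = 34.04
  [2.25→3.75]: (10.54+5.78)/2 × 1.5 = 12.24
  [3.75→9.75]: (5.78+0.52)/2 × 6 = 18.9
  [9.75→11.25]: (0.52+0.29)/2 × 1.5 = 0.6075
  Sum = 71.97125 µg/mL·h
k_e = ln2 / t½ = 0.693147 / 1.73 = 0.4007 h^-1
Extrapolated tail: C_last / k_e = 0.29 / 0.4007 = 0.724
AUC_0→∞ = 71.97125 + 0.724 = 72.69525 µg/mL·h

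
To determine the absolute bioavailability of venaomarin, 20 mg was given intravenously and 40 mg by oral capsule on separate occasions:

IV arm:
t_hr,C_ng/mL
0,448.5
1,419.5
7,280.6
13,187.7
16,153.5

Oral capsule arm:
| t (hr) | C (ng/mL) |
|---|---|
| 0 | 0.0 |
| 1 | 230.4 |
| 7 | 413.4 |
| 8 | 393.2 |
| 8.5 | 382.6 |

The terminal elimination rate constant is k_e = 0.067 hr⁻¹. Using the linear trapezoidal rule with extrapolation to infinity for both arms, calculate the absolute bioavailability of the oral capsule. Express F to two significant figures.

Trapezoidal AUC_0→16 (IV):
  [0→1]: (448.5+419.5)/2 × 1 = 434.0
  [1→7]: (419.5+280.6)/2 × 6 = 2100.3
  [7→13]: (280.6+187.7)/2 × 6 = 1404.9
  [13→16]: (187.7+153.5)/2 × 3 = 511.8
  Sum = 4451.0 ng/mL·hr
IV tail: 153.5/0.067 = 2291.045; AUC_iv,0→∞ = 4451.0 + 2291.045 = 6742.045 ng/mL·hr
Trapezoidal AUC_0→8.5 (oral capsule):
  [0→1]: (0.0+230.4)/2 × 1 = 115.2
  [1→7]: (230.4+413.4)/2 × 6 = 1931.4
  [7→8]: (413.4+393.2)/2 × 1 = 403.3
  [8→8.5]: (393.2+382.6)/2 × 0.5 = 193.95
  Sum = 2643.85 ng/mL·hr
oral capsule tail: 382.6/0.067 = 5710.448; AUC_ev,0→∞ = 2643.85 + 5710.448 = 8354.298 ng/mL·hr
F = (AUC_ev/D_ev)/(AUC_iv/D_iv) = (8354.298/40)/(6742.045/20) = 208.85745/337.10225 = 0.6196

F = 0.62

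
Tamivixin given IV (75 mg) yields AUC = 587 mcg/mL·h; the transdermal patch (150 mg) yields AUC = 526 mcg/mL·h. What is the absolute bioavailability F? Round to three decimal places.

F = (AUC_ev / D_ev) / (AUC_iv / D_iv)
  = (526/150) / (587/75)
  = 3.50667 / 7.82667 = 0.4480

F = 0.448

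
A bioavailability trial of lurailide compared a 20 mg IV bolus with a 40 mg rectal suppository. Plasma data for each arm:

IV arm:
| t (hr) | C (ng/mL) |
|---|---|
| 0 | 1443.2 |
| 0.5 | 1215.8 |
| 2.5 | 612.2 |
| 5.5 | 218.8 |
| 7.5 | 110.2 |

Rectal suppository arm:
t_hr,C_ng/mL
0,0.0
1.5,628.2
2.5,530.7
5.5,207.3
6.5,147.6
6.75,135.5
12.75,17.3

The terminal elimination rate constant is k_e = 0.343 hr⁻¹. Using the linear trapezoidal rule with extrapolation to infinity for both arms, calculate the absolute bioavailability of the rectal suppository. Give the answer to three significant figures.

Trapezoidal AUC_0→7.5 (IV):
  [0→0.5]: (1443.2+1215.8)/2 × 0.5 = 664.75
  [0.5→2.5]: (1215.8+612.2)/2 × 2 = 1828.0
  [2.5→5.5]: (612.2+218.8)/2 × 3 = 1246.5
  [5.5→7.5]: (218.8+110.2)/2 × 2 = 329.0
  Sum = 4068.25 ng/mL·hr
IV tail: 110.2/0.343 = 321.283; AUC_iv,0→∞ = 4068.25 + 321.283 = 4389.533 ng/mL·hr
Trapezoidal AUC_0→12.75 (rectal suppository):
  [0→1.5]: (0.0+628.2)/2 × 1.5 = 471.15
  [1.5→2.5]: (628.2+530.7)/2 × 1 = 579.45
  [2.5→5.5]: (530.7+207.3)/2 × 3 = 1107.0
  [5.5→6.5]: (207.3+147.6)/2 × 1 = 177.45
  [6.5→6.75]: (147.6+135.5)/2 × 0.25 = 35.3875
  [6.75→12.75]: (135.5+17.3)/2 × 6 = 458.4
  Sum = 2828.8375 ng/mL·hr
rectal suppository tail: 17.3/0.343 = 50.437; AUC_ev,0→∞ = 2828.8375 + 50.437 = 2879.2745 ng/mL·hr
F = (AUC_ev/D_ev)/(AUC_iv/D_iv) = (2879.2745/40)/(4389.533/20) = 71.9819/219.47665 = 0.3280

F = 0.328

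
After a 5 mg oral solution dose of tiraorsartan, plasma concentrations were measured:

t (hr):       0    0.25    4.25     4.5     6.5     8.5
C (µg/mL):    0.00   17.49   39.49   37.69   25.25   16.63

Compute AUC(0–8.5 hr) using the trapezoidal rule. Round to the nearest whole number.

Trapezoidal AUC_0→8.5:
  [0→0.25]: (0.00+17.49)/2 × 0.25 = 2.18625
  [0.25→4.25]: (17.49+39.49)/2 × 4 = 113.96
  [4.25→4.5]: (39.49+37.69)/2 × 0.25 = 9.6475
  [4.5→6.5]: (37.69+25.25)/2 × 2 = 62.94
  [6.5→8.5]: (25.25+16.63)/2 × 2 = 41.88
  Sum = 230.61375 µg/mL·hr

AUC = 231 µg/mL·hr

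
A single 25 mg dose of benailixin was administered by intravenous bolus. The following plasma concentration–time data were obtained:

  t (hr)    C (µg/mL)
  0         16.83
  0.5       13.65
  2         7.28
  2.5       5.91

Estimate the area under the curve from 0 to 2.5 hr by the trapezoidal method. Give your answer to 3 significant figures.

AUC = 26.6 µg/mL·hr

Trapezoidal AUC_0→2.5:
  [0→0.5]: (16.83+13.65)/2 × 0.5 = 7.62
  [0.5→2]: (13.65+7.28)/2 × 1.5 = 15.6975
  [2→2.5]: (7.28+5.91)/2 × 0.5 = 3.2975
  Sum = 26.615 µg/mL·hr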